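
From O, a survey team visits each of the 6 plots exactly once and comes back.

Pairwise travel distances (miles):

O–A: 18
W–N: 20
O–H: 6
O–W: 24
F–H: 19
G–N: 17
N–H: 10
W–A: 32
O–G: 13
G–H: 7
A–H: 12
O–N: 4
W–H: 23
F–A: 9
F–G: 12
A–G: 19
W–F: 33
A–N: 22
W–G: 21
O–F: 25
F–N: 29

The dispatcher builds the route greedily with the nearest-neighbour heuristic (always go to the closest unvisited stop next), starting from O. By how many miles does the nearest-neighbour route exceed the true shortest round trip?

O: N=4, H=6, G=13, A=18, W=24, F=25 ⇒ N
N: H=10, G=17, W=20, A=22, F=29 ⇒ H
H: G=7, A=12, F=19, W=23 ⇒ G
G: F=12, A=19, W=21 ⇒ F
F: A=9, W=33 ⇒ A
A: W=32 ⇒ W
NN route O → N → H → G → F → A → W → O costs 98.
Optimal: O → N → W → G → F → A → H → O costs 84 (by enumerating all 360 distinct tours).
Excess = 98 − 84 = 14.

Excess over optimum: 14 miles.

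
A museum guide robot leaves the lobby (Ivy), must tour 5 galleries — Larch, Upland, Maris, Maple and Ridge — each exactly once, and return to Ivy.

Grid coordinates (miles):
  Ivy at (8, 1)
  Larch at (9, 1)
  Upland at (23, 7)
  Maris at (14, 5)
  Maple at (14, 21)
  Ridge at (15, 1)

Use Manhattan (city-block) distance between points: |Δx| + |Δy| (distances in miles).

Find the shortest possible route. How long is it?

There are 60 distinct closed tours to check (reversals are equivalent).
Ivy-Larch-Upland-Maris-Maple-Ridge-Ivy: 1+20+11+16+21+7 = 76
Ivy-Larch-Upland-Maris-Ridge-Maple-Ivy: 1+20+11+5+21+26 = 84
Ivy-Larch-Upland-Maple-Maris-Ridge-Ivy: 1+20+23+16+5+7 = 72
Ivy-Larch-Upland-Maple-Ridge-Maris-Ivy: 1+20+23+21+5+10 = 80
Ivy-Larch-Upland-Ridge-Maris-Maple-Ivy: 1+20+14+5+16+26 = 82
Ivy-Larch-Upland-Ridge-Maple-Maris-Ivy: 1+20+14+21+16+10 = 82
Ivy-Larch-Maris-Upland-Maple-Ridge-Ivy: 1+9+11+23+21+7 = 72
Ivy-Larch-Maris-Upland-Ridge-Maple-Ivy: 1+9+11+14+21+26 = 82
Ivy-Larch-Maris-Maple-Upland-Ridge-Ivy: 1+9+16+23+14+7 = 70
Ivy-Larch-Maris-Maple-Ridge-Upland-Ivy: 1+9+16+21+14+21 = 82
Ivy-Larch-Maris-Ridge-Upland-Maple-Ivy: 1+9+5+14+23+26 = 78
Ivy-Larch-Maris-Ridge-Maple-Upland-Ivy: 1+9+5+21+23+21 = 80
Ivy-Larch-Maple-Upland-Maris-Ridge-Ivy: 1+25+23+11+5+7 = 72
Ivy-Larch-Maple-Upland-Ridge-Maris-Ivy: 1+25+23+14+5+10 = 78
… (46 more)
The minimum is 70.
One optimal route: Ivy → Larch → Maris → Maple → Upland → Ridge → Ivy (or its reverse).

Minimum total distance: 70 miles.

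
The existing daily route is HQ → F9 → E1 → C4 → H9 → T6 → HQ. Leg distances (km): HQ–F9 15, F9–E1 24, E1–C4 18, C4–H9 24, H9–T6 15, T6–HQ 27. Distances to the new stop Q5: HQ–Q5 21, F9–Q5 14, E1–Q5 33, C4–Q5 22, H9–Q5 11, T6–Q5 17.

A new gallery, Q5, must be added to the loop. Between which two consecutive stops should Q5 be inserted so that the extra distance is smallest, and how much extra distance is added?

Insertion cost between consecutive stops i–j is d(i,Q5) + d(Q5,j) − d(i,j):
  between HQ and F9: 21 + 14 − 15 = 20
  between F9 and E1: 14 + 33 − 24 = 23
  between E1 and C4: 33 + 22 − 18 = 37
  between C4 and H9: 22 + 11 − 24 = 9
  between H9 and T6: 11 + 17 − 15 = 13
  between T6 and HQ: 17 + 21 − 27 = 11
Cheapest insertion is between C4 and H9, adding 9.
New total = 123 + 9 = 132.

Minimum extra distance: 9 km, inserting Q5 between C4 and H9.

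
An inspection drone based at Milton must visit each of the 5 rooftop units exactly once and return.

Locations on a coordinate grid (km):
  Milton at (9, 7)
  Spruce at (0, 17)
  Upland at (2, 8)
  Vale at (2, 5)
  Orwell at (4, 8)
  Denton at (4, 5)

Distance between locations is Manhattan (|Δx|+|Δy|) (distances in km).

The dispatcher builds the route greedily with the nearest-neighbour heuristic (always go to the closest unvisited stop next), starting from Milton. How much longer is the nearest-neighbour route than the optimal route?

The nearest-neighbour route is 6 km longer than optimal.

From Milton: Orwell=6, Denton=7, Upland=8, Vale=9, Spruce=19 → choose Orwell (6).
From Orwell: Upland=2, Denton=3, Vale=5, Spruce=13 → choose Upland (2).
From Upland: Vale=3, Denton=5, Spruce=11 → choose Vale (3).
From Vale: Denton=2, Spruce=14 → choose Denton (2).
From Denton: Spruce=16 → choose Spruce (16).
NN route Milton → Orwell → Upland → Vale → Denton → Spruce → Milton costs 48.
Optimal: Milton → Orwell → Spruce → Upland → Vale → Denton → Milton costs 42 (by enumerating all 60 distinct tours).
Excess = 48 − 42 = 6.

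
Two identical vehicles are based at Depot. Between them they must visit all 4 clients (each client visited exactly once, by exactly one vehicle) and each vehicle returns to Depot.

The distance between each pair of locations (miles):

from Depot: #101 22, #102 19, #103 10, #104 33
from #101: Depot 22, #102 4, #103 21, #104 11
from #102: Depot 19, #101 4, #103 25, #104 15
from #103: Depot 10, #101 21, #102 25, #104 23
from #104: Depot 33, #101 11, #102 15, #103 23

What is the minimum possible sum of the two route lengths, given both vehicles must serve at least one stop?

87 miles — the smallest possible combined total.

Try each way of splitting the stops between the two vehicles (each non-empty) and, for each split, find the best tour for each vehicle:
  {#101} + {#102, #103, #104}: 44 + 67 = 111
  {#102} + {#101, #103, #104}: 38 + 66 = 104
  {#101, #102} + {#103, #104}: 45 + 66 = 111
  {#103} + {#101, #102, #104}: 20 + 67 = 87
  {#101, #103} + {#102, #104}: 53 + 67 = 120
  {#102, #103} + {#101, #104}: 54 + 66 = 120
  … (7 splits in total)
Best: vehicle 1 Depot → #103 → Depot = 20; vehicle 2 Depot → #101 → #104 → #102 → Depot = 67; combined 87.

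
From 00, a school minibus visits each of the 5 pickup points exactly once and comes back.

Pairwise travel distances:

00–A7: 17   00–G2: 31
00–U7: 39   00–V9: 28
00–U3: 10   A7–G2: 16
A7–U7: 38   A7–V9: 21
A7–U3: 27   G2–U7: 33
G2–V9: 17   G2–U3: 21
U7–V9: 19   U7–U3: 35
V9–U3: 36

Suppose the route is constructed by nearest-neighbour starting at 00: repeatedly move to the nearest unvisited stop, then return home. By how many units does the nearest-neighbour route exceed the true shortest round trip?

00: U3=10, A7=17, V9=28, G2=31, U7=39 ⇒ U3
U3: G2=21, A7=27, U7=35, V9=36 ⇒ G2
G2: A7=16, V9=17, U7=33 ⇒ A7
A7: V9=21, U7=38 ⇒ V9
V9: U7=19 ⇒ U7
NN route 00 → U3 → G2 → A7 → V9 → U7 → 00 costs 126.
Optimal: 00 → A7 → G2 → V9 → U7 → U3 → 00 costs 114 (by enumerating all 60 distinct tours).
Excess = 126 − 114 = 12.

12 longer than the optimal tour.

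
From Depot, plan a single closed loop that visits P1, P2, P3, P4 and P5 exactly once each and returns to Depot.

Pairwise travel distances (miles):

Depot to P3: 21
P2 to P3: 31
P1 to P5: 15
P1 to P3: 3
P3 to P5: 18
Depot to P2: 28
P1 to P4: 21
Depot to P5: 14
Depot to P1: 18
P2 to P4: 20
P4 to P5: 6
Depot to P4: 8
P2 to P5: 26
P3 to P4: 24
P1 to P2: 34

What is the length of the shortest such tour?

With 5 stops there are 5!/2 = 60 distinct round trips (a route and its reverse cost the same).
Depot→P1→P2→P3→P4→P5→Depot: 18+34+31+24+6+14 = 127
Depot→P1→P2→P3→P5→P4→Depot: 18+34+31+18+6+8 = 115
Depot→P1→P2→P4→P3→P5→Depot: 18+34+20+24+18+14 = 128
Depot→P1→P2→P4→P5→P3→Depot: 18+34+20+6+18+21 = 117
Depot→P1→P2→P5→P3→P4→Depot: 18+34+26+18+24+8 = 128
Depot→P1→P2→P5→P4→P3→Depot: 18+34+26+6+24+21 = 129
Depot→P1→P3→P2→P4→P5→Depot: 18+3+31+20+6+14 = 92
Depot→P1→P3→P2→P5→P4→Depot: 18+3+31+26+6+8 = 92
Depot→P1→P3→P4→P2→P5→Depot: 18+3+24+20+26+14 = 105
Depot→P1→P3→P4→P5→P2→Depot: 18+3+24+6+26+28 = 105
Depot→P1→P3→P5→P2→P4→Depot: 18+3+18+26+20+8 = 93
Depot→P1→P3→P5→P4→P2→Depot: 18+3+18+6+20+28 = 93
Depot→P1→P4→P2→P3→P5→Depot: 18+21+20+31+18+14 = 122
Depot→P1→P4→P2→P5→P3→Depot: 18+21+20+26+18+21 = 124
… (46 more)
Depot→P2→P3→P1→P5→P4→Depot: 28+31+3+15+6+8 = 91  ← best
The minimum is 91.
One optimal route: Depot → P2 → P3 → P1 → P5 → P4 → Depot (or its reverse).

Shortest round trip = 91 miles.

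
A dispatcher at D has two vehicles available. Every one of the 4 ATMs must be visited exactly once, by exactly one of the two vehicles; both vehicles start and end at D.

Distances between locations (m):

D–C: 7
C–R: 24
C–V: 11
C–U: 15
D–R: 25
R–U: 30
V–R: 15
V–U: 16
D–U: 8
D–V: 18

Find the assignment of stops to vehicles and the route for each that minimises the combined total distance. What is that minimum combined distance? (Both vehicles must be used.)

74 m — the smallest possible combined total.

Try each way of splitting the stops between the two vehicles (each non-empty) and, for each split, find the best tour for each vehicle:
  {C} + {V, R, U}: 14 + 64 = 78
  {V} + {C, R, U}: 36 + 69 = 105
  {C, V} + {R, U}: 36 + 63 = 99
  {R} + {C, V, U}: 50 + 42 = 92
  {C, R} + {V, U}: 56 + 42 = 98
  {V, R} + {C, U}: 58 + 30 = 88
  … (7 splits in total)
  {C, V, R} + {U}: 58 + 16 = 74  ← best
Best: vehicle 1 D → C → V → R → D = 58; vehicle 2 D → U → D = 16; combined 74.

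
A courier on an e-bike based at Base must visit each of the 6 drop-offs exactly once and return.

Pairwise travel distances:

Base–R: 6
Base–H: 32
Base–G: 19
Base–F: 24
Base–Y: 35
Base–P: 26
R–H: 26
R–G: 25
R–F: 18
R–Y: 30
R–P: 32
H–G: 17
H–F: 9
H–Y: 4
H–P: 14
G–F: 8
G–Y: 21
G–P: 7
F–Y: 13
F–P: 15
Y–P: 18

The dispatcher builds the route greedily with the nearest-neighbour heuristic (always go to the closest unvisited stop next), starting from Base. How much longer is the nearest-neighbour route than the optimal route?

Base: R=6, G=19, F=24, P=26, H=32, Y=35 ⇒ R
R: F=18, G=25, H=26, Y=30, P=32 ⇒ F
F: G=8, H=9, Y=13, P=15 ⇒ G
G: P=7, H=17, Y=21 ⇒ P
P: H=14, Y=18 ⇒ H
H: Y=4 ⇒ Y
NN route Base → R → F → G → P → H → Y → Base costs 92.
Optimal: Base → R → F → H → Y → P → G → Base costs 81 (by enumerating all 360 distinct tours).
Excess = 92 − 81 = 11.

11 longer than the optimal tour.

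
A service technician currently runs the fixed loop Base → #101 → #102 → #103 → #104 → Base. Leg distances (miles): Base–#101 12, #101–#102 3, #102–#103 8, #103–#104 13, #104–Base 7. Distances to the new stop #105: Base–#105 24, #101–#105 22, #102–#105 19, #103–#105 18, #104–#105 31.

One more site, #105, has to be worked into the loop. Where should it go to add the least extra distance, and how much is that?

Insertion cost between consecutive stops i–j is d(i,#105) + d(#105,j) − d(i,j):
  between Base and #101: 24 + 22 − 12 = 34
  between #101 and #102: 22 + 19 − 3 = 38
  between #102 and #103: 19 + 18 − 8 = 29
  between #103 and #104: 18 + 31 − 13 = 36
  between #104 and Base: 31 + 24 − 7 = 48
Cheapest insertion is between #102 and #103, adding 29.
New total = 43 + 29 = 72.

+29 miles — insert #105 between #102 and #103.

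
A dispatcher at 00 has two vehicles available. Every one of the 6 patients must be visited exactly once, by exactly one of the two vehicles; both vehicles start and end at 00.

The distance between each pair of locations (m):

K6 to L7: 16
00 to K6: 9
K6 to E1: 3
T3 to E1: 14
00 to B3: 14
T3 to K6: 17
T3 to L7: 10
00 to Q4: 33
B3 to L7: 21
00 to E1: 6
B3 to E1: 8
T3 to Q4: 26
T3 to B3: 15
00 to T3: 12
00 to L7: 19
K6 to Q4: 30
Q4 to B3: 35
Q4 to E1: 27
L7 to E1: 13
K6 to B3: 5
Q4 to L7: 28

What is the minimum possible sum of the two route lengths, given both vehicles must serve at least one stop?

111 m — the smallest possible combined total.

Try each way of splitting the stops between the two vehicles (each non-empty) and, for each split, find the best tour for each vehicle:
  {T3} + {K6, Q4, B3, L7, E1}: 24 + 96 = 120
  {K6} + {T3, Q4, B3, L7, E1}: 18 + 99 = 117
  {T3, K6} + {Q4, B3, L7, E1}: 38 + 96 = 134
  {Q4} + {T3, K6, B3, L7, E1}: 66 + 57 = 123
  {T3, Q4} + {K6, B3, L7, E1}: 71 + 54 = 125
  {K6, Q4} + {T3, B3, L7, E1}: 72 + 57 = 129
  … (31 splits in total)
  {K6, B3} + {T3, Q4, L7, E1}: 28 + 83 = 111  ← best
Best: vehicle 1 00 → K6 → B3 → 00 = 28; vehicle 2 00 → T3 → L7 → Q4 → E1 → 00 = 83; combined 111.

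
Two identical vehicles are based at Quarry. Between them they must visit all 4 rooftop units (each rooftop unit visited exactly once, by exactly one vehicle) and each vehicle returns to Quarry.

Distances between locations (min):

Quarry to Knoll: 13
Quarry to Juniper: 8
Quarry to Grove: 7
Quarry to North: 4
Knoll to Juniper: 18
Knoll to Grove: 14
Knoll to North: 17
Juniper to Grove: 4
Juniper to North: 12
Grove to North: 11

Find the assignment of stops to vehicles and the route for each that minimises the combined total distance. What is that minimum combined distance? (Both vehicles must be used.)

Minimum combined distance: 47 min.

There are 2^3 − 1 = 7 ways to divide the 4 stops into two non-empty groups. For each, the best each vehicle can do is its own shortest tour through its group:
  {Knoll} + {Juniper, Grove, North}: 26 + 27 = 53
  {Juniper} + {Knoll, Grove, North}: 16 + 42 = 58
  {Knoll, Juniper} + {Grove, North}: 39 + 22 = 61
  {Grove} + {Knoll, Juniper, North}: 14 + 47 = 61
  {Knoll, Grove} + {Juniper, North}: 34 + 24 = 58
  {Juniper, Grove} + {Knoll, North}: 19 + 34 = 53
  … (7 splits in total)
  {Knoll, Juniper, Grove} + {North}: 39 + 8 = 47  ← best
Best: vehicle 1 Quarry → Knoll → Grove → Juniper → Quarry = 39; vehicle 2 Quarry → North → Quarry = 8; combined 47.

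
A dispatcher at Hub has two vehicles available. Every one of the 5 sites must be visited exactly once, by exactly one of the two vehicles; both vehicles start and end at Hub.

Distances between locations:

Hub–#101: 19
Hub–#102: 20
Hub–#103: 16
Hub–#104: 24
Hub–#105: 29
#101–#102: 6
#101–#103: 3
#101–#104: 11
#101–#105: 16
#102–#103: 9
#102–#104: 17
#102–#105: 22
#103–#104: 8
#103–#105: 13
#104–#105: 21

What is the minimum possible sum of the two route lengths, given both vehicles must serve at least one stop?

Try each way of splitting the stops between the two vehicles (each non-empty) and, for each split, find the best tour for each vehicle:
  {#101} + {#102, #103, #104, #105}: 38 + 87 = 125
  {#102} + {#101, #103, #104, #105}: 40 + 80 = 120
  {#101, #102} + {#103, #104, #105}: 45 + 74 = 119
  {#103} + {#101, #102, #104, #105}: 32 + 87 = 119
  {#101, #103} + {#102, #104, #105}: 38 + 87 = 125
  {#102, #103} + {#101, #104, #105}: 45 + 80 = 125
  … (15 splits in total)
Best: vehicle 1 Hub → #101 → #102 → Hub = 45; vehicle 2 Hub → #103 → #104 → #105 → Hub = 74; combined 119.

119 — the smallest possible combined total.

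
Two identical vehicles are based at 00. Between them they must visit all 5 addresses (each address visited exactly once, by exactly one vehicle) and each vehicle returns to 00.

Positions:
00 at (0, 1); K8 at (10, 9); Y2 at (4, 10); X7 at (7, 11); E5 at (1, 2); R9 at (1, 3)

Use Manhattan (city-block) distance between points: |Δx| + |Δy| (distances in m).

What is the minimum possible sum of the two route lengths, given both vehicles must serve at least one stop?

There are 2^4 − 1 = 15 ways to divide the 5 stops into two non-empty groups. For each, the best each vehicle can do is its own shortest tour through its group:
  {K8} + {Y2, X7, E5, R9}: 36 + 34 = 70
  {Y2} + {K8, X7, E5, R9}: 26 + 40 = 66
  {K8, Y2} + {X7, E5, R9}: 38 + 34 = 72
  {X7} + {K8, Y2, E5, R9}: 34 + 38 = 72
  {K8, X7} + {Y2, E5, R9}: 40 + 26 = 66
  {Y2, X7} + {K8, E5, R9}: 34 + 36 = 70
  … (15 splits in total)
  {E5} + {K8, Y2, X7, R9}: 4 + 40 = 44  ← best
Best: vehicle 1 00 → E5 → 00 = 4; vehicle 2 00 → K8 → X7 → Y2 → R9 → 00 = 40; combined 44.

44 m — the smallest possible combined total.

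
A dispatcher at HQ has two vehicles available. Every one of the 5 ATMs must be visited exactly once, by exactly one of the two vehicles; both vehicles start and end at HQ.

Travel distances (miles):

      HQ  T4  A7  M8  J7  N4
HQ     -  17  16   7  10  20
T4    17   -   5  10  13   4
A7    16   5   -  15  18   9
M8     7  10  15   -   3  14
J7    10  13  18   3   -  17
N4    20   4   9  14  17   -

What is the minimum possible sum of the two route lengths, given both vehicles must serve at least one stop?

Try each way of splitting the stops between the two vehicles (each non-empty) and, for each split, find the best tour for each vehicle:
  {T4} + {A7, M8, J7, N4}: 34 + 52 = 86
  {A7} + {T4, M8, J7, N4}: 32 + 47 = 79
  {T4, A7} + {M8, J7, N4}: 38 + 47 = 85
  {M8} + {T4, A7, J7, N4}: 14 + 52 = 66
  {T4, M8} + {A7, J7, N4}: 34 + 52 = 86
  {A7, M8} + {T4, J7, N4}: 38 + 47 = 85
  … (15 splits in total)
  {M8, J7} + {T4, A7, N4}: 20 + 45 = 65  ← best
Best: vehicle 1 HQ → M8 → J7 → HQ = 20; vehicle 2 HQ → A7 → T4 → N4 → HQ = 45; combined 65.

Minimum combined distance: 65 miles.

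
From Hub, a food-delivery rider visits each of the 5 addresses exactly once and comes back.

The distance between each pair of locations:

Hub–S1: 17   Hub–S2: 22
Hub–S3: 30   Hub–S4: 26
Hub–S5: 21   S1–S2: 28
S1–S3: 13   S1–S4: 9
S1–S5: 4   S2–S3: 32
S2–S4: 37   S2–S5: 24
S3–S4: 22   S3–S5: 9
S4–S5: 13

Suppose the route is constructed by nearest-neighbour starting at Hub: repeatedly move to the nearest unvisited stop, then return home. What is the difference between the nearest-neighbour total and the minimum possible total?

From Hub: S1=17, S5=21, S2=22, S4=26, S3=30 → choose S1 (17).
From S1: S5=4, S4=9, S3=13, S2=28 → choose S5 (4).
From S5: S3=9, S4=13, S2=24 → choose S3 (9).
From S3: S4=22, S2=32 → choose S4 (22).
From S4: S2=37 → choose S2 (37).
NN route Hub → S1 → S5 → S3 → S4 → S2 → Hub costs 111.
Optimal: Hub → S1 → S4 → S5 → S3 → S2 → Hub costs 102 (by enumerating all 60 distinct tours).
Excess = 111 − 102 = 9.

The nearest-neighbour route is 9 longer than optimal.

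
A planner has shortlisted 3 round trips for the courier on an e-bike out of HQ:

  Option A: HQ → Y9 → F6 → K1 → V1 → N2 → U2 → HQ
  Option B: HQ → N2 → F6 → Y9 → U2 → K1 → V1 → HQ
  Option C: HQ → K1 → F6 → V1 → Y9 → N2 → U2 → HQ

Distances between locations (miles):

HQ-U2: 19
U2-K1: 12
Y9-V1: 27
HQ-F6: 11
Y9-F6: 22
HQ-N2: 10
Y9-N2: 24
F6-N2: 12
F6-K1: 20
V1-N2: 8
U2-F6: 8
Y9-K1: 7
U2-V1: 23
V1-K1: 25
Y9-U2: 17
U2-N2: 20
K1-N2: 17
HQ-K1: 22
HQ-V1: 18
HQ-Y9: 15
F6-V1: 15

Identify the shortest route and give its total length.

Shortest is Option B, total 116 miles.

Option A: 15 + 22 + 20 + 25 + 8 + 20 + 19 = 129
Option B: 10 + 12 + 22 + 17 + 12 + 25 + 18 = 116
Option C: 22 + 20 + 15 + 27 + 24 + 20 + 19 = 147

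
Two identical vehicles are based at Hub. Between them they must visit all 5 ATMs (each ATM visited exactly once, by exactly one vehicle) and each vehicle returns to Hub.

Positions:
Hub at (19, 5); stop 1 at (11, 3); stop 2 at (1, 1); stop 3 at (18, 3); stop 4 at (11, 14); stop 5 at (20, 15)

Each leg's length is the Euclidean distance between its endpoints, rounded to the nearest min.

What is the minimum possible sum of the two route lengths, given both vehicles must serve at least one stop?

57 min — the smallest possible combined total.

There are 2^4 − 1 = 15 ways to divide the 5 stops into two non-empty groups. For each, the best each vehicle can do is its own shortest tour through its group:
  {stop 1} + {stop 2, stop 3, stop 4, stop 5}: 16 + 54 = 70
  {stop 2} + {stop 1, stop 3, stop 4, stop 5}: 36 + 39 = 75
  {stop 1, stop 2} + {stop 3, stop 4, stop 5}: 36 + 34 = 70
  {stop 3} + {stop 1, stop 2, stop 4, stop 5}: 4 + 53 = 57
  {stop 1, stop 3} + {stop 2, stop 4, stop 5}: 17 + 53 = 70
  {stop 2, stop 3} + {stop 1, stop 4, stop 5}: 37 + 38 = 75
  … (15 splits in total)
Best: vehicle 1 Hub → stop 3 → Hub = 4; vehicle 2 Hub → stop 1 → stop 2 → stop 4 → stop 5 → Hub = 53; combined 57.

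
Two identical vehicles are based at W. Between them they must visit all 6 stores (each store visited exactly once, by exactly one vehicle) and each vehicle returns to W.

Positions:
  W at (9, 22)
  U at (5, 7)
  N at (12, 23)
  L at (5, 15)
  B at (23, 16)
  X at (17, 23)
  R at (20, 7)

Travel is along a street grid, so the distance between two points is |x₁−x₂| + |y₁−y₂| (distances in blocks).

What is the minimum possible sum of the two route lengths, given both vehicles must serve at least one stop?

Minimum combined distance: 76 blocks.

Try each way of splitting the stops between the two vehicles (each non-empty) and, for each split, find the best tour for each vehicle:
  {U} + {N, L, B, X, R}: 38 + 68 = 106
  {N} + {U, L, B, X, R}: 8 + 68 = 76
  {U, N} + {L, B, X, R}: 46 + 68 = 114
  {L} + {U, N, B, X, R}: 22 + 68 = 90
  {U, L} + {N, B, X, R}: 38 + 60 = 98
  {N, L} + {U, B, X, R}: 30 + 68 = 98
  … (31 splits in total)
Best: vehicle 1 W → N → W = 8; vehicle 2 W → L → U → R → B → X → W = 68; combined 76.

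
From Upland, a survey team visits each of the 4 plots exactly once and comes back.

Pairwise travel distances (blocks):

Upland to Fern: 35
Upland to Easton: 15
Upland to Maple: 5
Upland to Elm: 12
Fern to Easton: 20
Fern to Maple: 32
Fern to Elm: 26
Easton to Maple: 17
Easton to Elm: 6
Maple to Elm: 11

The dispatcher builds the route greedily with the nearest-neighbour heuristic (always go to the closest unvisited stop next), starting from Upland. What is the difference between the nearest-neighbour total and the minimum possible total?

Upland: Maple=5, Elm=12, Easton=15, Fern=35 ⇒ Maple
Maple: Elm=11, Easton=17, Fern=32 ⇒ Elm
Elm: Easton=6, Fern=26 ⇒ Easton
Easton: Fern=20 ⇒ Fern
NN route Upland → Maple → Elm → Easton → Fern → Upland costs 77.
Optimal: Upland → Maple → Fern → Easton → Elm → Upland costs 75 (by enumerating all 12 distinct tours).
Excess = 77 − 75 = 2.

2 blocks longer than the optimal tour.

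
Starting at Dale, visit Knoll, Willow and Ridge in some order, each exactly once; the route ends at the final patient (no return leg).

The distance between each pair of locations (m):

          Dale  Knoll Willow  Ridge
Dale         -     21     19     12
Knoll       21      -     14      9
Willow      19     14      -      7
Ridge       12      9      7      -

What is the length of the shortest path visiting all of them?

There are 3! = 6 possible orderings.
Dale→Knoll→Willow→Ridge: 21+14+7 = 42
Dale→Knoll→Ridge→Willow: 21+9+7 = 37
Dale→Willow→Knoll→Ridge: 19+14+9 = 42
Dale→Willow→Ridge→Knoll: 19+7+9 = 35
Dale→Ridge→Knoll→Willow: 12+9+14 = 35
Dale→Ridge→Willow→Knoll: 12+7+14 = 33
The minimum is 33.
One shortest path: Dale → Ridge → Willow → Knoll.

33 m — the minimum one-way total.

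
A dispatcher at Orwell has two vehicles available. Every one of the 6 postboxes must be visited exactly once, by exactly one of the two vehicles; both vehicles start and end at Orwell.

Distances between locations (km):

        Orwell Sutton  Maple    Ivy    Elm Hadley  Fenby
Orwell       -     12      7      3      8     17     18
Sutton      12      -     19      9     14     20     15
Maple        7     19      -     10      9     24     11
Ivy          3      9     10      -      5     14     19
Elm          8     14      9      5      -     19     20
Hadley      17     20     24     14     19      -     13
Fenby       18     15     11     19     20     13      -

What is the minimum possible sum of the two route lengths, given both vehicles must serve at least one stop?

79 km — the smallest possible combined total.

There are 2^5 − 1 = 31 ways to divide the 6 stops into two non-empty groups. For each, the best each vehicle can do is its own shortest tour through its group:
  {Sutton} + {Maple, Ivy, Elm, Hadley, Fenby}: 24 + 58 = 82
  {Maple} + {Sutton, Ivy, Elm, Hadley, Fenby}: 14 + 67 = 81
  {Sutton, Maple} + {Ivy, Elm, Hadley, Fenby}: 38 + 58 = 96
  {Ivy} + {Sutton, Maple, Elm, Hadley, Fenby}: 6 + 73 = 79
  {Sutton, Ivy} + {Maple, Elm, Hadley, Fenby}: 24 + 58 = 82
  {Maple, Ivy} + {Sutton, Elm, Hadley, Fenby}: 20 + 67 = 87
  … (31 splits in total)
Best: vehicle 1 Orwell → Ivy → Orwell = 6; vehicle 2 Orwell → Sutton → Hadley → Fenby → Maple → Elm → Orwell = 73; combined 79.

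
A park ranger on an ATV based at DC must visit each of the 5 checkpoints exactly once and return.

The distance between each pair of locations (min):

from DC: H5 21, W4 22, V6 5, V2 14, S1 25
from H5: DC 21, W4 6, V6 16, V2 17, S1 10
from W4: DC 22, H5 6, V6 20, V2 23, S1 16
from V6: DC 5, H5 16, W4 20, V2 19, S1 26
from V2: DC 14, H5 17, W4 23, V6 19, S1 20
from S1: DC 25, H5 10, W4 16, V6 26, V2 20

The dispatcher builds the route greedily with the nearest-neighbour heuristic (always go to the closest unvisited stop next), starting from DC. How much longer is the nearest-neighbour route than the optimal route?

From DC: V6=5, V2=14, H5=21, W4=22, S1=25 → choose V6 (5).
From V6: H5=16, V2=19, W4=20, S1=26 → choose H5 (16).
From H5: W4=6, S1=10, V2=17 → choose W4 (6).
From W4: S1=16, V2=23 → choose S1 (16).
From S1: V2=20 → choose V2 (20).
NN route DC → V6 → H5 → W4 → S1 → V2 → DC costs 77.
Optimal: DC → V6 → W4 → H5 → S1 → V2 → DC costs 75 (by enumerating all 60 distinct tours).
Excess = 77 − 75 = 2.

The nearest-neighbour route is 2 min longer than optimal.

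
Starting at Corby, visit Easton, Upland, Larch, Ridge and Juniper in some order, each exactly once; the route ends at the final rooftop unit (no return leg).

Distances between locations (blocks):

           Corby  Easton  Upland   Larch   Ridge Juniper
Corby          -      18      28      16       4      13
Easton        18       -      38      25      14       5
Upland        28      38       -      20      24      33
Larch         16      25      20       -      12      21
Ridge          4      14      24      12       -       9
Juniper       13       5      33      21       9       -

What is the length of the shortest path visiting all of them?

There are 5! = 120 possible orderings.
Corby→Easton→Upland→Larch→Ridge→Juniper: 18+38+20+12+9 = 97
Corby→Easton→Upland→Larch→Juniper→Ridge: 18+38+20+21+9 = 106
Corby→Easton→Upland→Ridge→Larch→Juniper: 18+38+24+12+21 = 113
Corby→Easton→Upland→Ridge→Juniper→Larch: 18+38+24+9+21 = 110
Corby→Easton→Upland→Juniper→Larch→Ridge: 18+38+33+21+12 = 122
Corby→Easton→Upland→Juniper→Ridge→Larch: 18+38+33+9+12 = 110
Corby→Easton→Larch→Upland→Ridge→Juniper: 18+25+20+24+9 = 96
Corby→Easton→Larch→Upland→Juniper→Ridge: 18+25+20+33+9 = 105
Corby→Easton→Larch→Ridge→Upland→Juniper: 18+25+12+24+33 = 112
Corby→Easton→Larch→Ridge→Juniper→Upland: 18+25+12+9+33 = 97
Corby→Easton→Larch→Juniper→Upland→Ridge: 18+25+21+33+24 = 121
Corby→Easton→Larch→Juniper→Ridge→Upland: 18+25+21+9+24 = 97
Corby→Easton→Ridge→Upland→Larch→Juniper: 18+14+24+20+21 = 97
Corby→Easton→Ridge→Upland→Juniper→Larch: 18+14+24+33+21 = 110
… (106 more)
Corby→Ridge→Juniper→Easton→Larch→Upland: 4+9+5+25+20 = 63  ← best
The minimum is 63.
One shortest path: Corby → Ridge → Juniper → Easton → Larch → Upland.

Minimum one-way distance = 63 blocks.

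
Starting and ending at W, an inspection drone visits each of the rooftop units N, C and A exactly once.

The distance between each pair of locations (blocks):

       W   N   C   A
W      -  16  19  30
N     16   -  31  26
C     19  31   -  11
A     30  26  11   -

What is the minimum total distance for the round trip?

Minimum total distance: 72 blocks.

W→N→C→A→W: 16+31+11+30 = 88
W→N→A→C→W: 16+26+11+19 = 72
W→C→N→A→W: 19+31+26+30 = 106
The minimum is 72.
One optimal route: W → N → A → C → W (or its reverse).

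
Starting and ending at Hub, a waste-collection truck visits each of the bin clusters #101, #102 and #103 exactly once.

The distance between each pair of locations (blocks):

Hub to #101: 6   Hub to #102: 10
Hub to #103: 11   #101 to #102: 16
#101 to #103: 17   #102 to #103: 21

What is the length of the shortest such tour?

54 blocks — the shortest possible round trip.

Hub → #101 → #102 → #103 → Hub: 6+16+21+11 = 54
Hub → #101 → #103 → #102 → Hub: 6+17+21+10 = 54
Hub → #102 → #101 → #103 → Hub: 10+16+17+11 = 54
The minimum is 54.
One optimal route: Hub → #101 → #102 → #103 → Hub (or its reverse).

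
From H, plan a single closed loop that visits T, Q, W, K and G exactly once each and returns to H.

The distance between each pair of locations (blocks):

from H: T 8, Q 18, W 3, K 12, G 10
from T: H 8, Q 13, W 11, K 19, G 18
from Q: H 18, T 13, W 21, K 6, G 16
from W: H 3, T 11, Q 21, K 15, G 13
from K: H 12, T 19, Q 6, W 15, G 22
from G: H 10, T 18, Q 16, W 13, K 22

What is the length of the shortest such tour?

H → T → Q → W → K → G → H: 8+13+21+15+22+10 = 89
H → T → Q → W → G → K → H: 8+13+21+13+22+12 = 89
H → T → Q → K → W → G → H: 8+13+6+15+13+10 = 65
H → T → Q → K → G → W → H: 8+13+6+22+13+3 = 65
H → T → Q → G → W → K → H: 8+13+16+13+15+12 = 77
H → T → Q → G → K → W → H: 8+13+16+22+15+3 = 77
H → T → W → Q → K → G → H: 8+11+21+6+22+10 = 78
H → T → W → Q → G → K → H: 8+11+21+16+22+12 = 90
H → T → W → K → Q → G → H: 8+11+15+6+16+10 = 66
H → T → W → K → G → Q → H: 8+11+15+22+16+18 = 90
H → T → W → G → Q → K → H: 8+11+13+16+6+12 = 66
H → T → W → G → K → Q → H: 8+11+13+22+6+18 = 78
H → T → K → Q → W → G → H: 8+19+6+21+13+10 = 77
H → T → K → Q → G → W → H: 8+19+6+16+13+3 = 65
… (46 more)
The minimum is 65.
One optimal route: H → T → Q → K → W → G → H (or its reverse).

Minimum total distance: 65 blocks.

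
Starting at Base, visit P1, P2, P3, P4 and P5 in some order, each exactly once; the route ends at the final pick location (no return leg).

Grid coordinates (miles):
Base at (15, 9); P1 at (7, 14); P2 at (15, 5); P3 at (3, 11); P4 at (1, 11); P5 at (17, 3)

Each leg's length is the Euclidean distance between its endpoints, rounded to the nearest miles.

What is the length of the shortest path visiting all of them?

There are 5! = 120 possible orderings.
Base → P1 → P2 → P3 → P4 → P5: 9+12+13+2+18 = 54
Base → P1 → P2 → P3 → P5 → P4: 9+12+13+16+18 = 68
Base → P1 → P2 → P4 → P3 → P5: 9+12+15+2+16 = 54
Base → P1 → P2 → P4 → P5 → P3: 9+12+15+18+16 = 70
Base → P1 → P2 → P5 → P3 → P4: 9+12+3+16+2 = 42
Base → P1 → P2 → P5 → P4 → P3: 9+12+3+18+2 = 44
Base → P1 → P3 → P2 → P4 → P5: 9+5+13+15+18 = 60
Base → P1 → P3 → P2 → P5 → P4: 9+5+13+3+18 = 48
Base → P1 → P3 → P4 → P2 → P5: 9+5+2+15+3 = 34
Base → P1 → P3 → P4 → P5 → P2: 9+5+2+18+3 = 37
Base → P1 → P3 → P5 → P2 → P4: 9+5+16+3+15 = 48
Base → P1 → P3 → P5 → P4 → P2: 9+5+16+18+15 = 63
Base → P1 → P4 → P2 → P3 → P5: 9+7+15+13+16 = 60
Base → P1 → P4 → P2 → P5 → P3: 9+7+15+3+16 = 50
… (106 more)
Base → P5 → P2 → P1 → P3 → P4: 6+3+12+5+2 = 28  ← best
The minimum is 28.
One shortest path: Base → P5 → P2 → P1 → P3 → P4.

28 miles — the minimum one-way total.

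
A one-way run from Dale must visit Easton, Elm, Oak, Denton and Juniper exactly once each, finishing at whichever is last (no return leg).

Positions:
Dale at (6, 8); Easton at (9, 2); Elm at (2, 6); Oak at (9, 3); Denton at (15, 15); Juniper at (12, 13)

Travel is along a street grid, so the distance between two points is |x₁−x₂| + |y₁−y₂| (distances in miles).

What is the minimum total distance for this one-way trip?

Minimum one-way distance = 36 miles.

There are 5! = 120 possible orderings.
Dale - Easton - Elm - Oak - Denton - Juniper: 9+11+10+18+5 = 53
Dale - Easton - Elm - Oak - Juniper - Denton: 9+11+10+13+5 = 48
Dale - Easton - Elm - Denton - Oak - Juniper: 9+11+22+18+13 = 73
Dale - Easton - Elm - Denton - Juniper - Oak: 9+11+22+5+13 = 60
Dale - Easton - Elm - Juniper - Oak - Denton: 9+11+17+13+18 = 68
Dale - Easton - Elm - Juniper - Denton - Oak: 9+11+17+5+18 = 60
Dale - Easton - Oak - Elm - Denton - Juniper: 9+1+10+22+5 = 47
Dale - Easton - Oak - Elm - Juniper - Denton: 9+1+10+17+5 = 42
Dale - Easton - Oak - Denton - Elm - Juniper: 9+1+18+22+17 = 67
Dale - Easton - Oak - Denton - Juniper - Elm: 9+1+18+5+17 = 50
Dale - Easton - Oak - Juniper - Elm - Denton: 9+1+13+17+22 = 62
Dale - Easton - Oak - Juniper - Denton - Elm: 9+1+13+5+22 = 50
Dale - Easton - Denton - Elm - Oak - Juniper: 9+19+22+10+13 = 73
Dale - Easton - Denton - Elm - Juniper - Oak: 9+19+22+17+13 = 80
… (106 more)
Dale - Elm - Easton - Oak - Juniper - Denton: 6+11+1+13+5 = 36  ← best
The minimum is 36.
One shortest path: Dale → Elm → Easton → Oak → Juniper → Denton.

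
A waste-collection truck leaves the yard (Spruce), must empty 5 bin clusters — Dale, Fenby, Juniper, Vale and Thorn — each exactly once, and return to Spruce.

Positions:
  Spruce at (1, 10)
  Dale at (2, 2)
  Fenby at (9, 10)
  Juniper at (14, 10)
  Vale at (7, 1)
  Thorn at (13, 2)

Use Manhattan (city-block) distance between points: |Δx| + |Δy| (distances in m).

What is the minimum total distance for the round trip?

There are 60 distinct closed tours to check (reversals are equivalent).
Spruce-Dale-Fenby-Juniper-Vale-Thorn-Spruce: 9+15+5+16+7+20 = 72
Spruce-Dale-Fenby-Juniper-Thorn-Vale-Spruce: 9+15+5+9+7+15 = 60
Spruce-Dale-Fenby-Vale-Juniper-Thorn-Spruce: 9+15+11+16+9+20 = 80
Spruce-Dale-Fenby-Vale-Thorn-Juniper-Spruce: 9+15+11+7+9+13 = 64
Spruce-Dale-Fenby-Thorn-Juniper-Vale-Spruce: 9+15+12+9+16+15 = 76
Spruce-Dale-Fenby-Thorn-Vale-Juniper-Spruce: 9+15+12+7+16+13 = 72
Spruce-Dale-Juniper-Fenby-Vale-Thorn-Spruce: 9+20+5+11+7+20 = 72
Spruce-Dale-Juniper-Fenby-Thorn-Vale-Spruce: 9+20+5+12+7+15 = 68
Spruce-Dale-Juniper-Vale-Fenby-Thorn-Spruce: 9+20+16+11+12+20 = 88
Spruce-Dale-Juniper-Vale-Thorn-Fenby-Spruce: 9+20+16+7+12+8 = 72
Spruce-Dale-Juniper-Thorn-Fenby-Vale-Spruce: 9+20+9+12+11+15 = 76
Spruce-Dale-Juniper-Thorn-Vale-Fenby-Spruce: 9+20+9+7+11+8 = 64
Spruce-Dale-Vale-Fenby-Juniper-Thorn-Spruce: 9+6+11+5+9+20 = 60
Spruce-Dale-Vale-Fenby-Thorn-Juniper-Spruce: 9+6+11+12+9+13 = 60
… (46 more)
Spruce-Dale-Vale-Thorn-Juniper-Fenby-Spruce: 9+6+7+9+5+8 = 44  ← best
The minimum is 44.
One optimal route: Spruce → Dale → Vale → Thorn → Juniper → Fenby → Spruce (or its reverse).

Shortest round trip = 44 m.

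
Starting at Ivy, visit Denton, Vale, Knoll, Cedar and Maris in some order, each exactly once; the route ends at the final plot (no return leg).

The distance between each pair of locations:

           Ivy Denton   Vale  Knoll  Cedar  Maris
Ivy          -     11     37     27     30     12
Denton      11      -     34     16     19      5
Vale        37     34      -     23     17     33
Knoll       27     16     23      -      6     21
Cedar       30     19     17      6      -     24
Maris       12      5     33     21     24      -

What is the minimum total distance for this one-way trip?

There are 5! = 120 possible orderings.
Ivy → Denton → Vale → Knoll → Cedar → Maris: 11+34+23+6+24 = 98
Ivy → Denton → Vale → Knoll → Maris → Cedar: 11+34+23+21+24 = 113
Ivy → Denton → Vale → Cedar → Knoll → Maris: 11+34+17+6+21 = 89
Ivy → Denton → Vale → Cedar → Maris → Knoll: 11+34+17+24+21 = 107
Ivy → Denton → Vale → Maris → Knoll → Cedar: 11+34+33+21+6 = 105
Ivy → Denton → Vale → Maris → Cedar → Knoll: 11+34+33+24+6 = 108
Ivy → Denton → Knoll → Vale → Cedar → Maris: 11+16+23+17+24 = 91
Ivy → Denton → Knoll → Vale → Maris → Cedar: 11+16+23+33+24 = 107
Ivy → Denton → Knoll → Cedar → Vale → Maris: 11+16+6+17+33 = 83
Ivy → Denton → Knoll → Cedar → Maris → Vale: 11+16+6+24+33 = 90
Ivy → Denton → Knoll → Maris → Vale → Cedar: 11+16+21+33+17 = 98
Ivy → Denton → Knoll → Maris → Cedar → Vale: 11+16+21+24+17 = 89
Ivy → Denton → Cedar → Vale → Knoll → Maris: 11+19+17+23+21 = 91
Ivy → Denton → Cedar → Vale → Maris → Knoll: 11+19+17+33+21 = 101
… (106 more)
Ivy → Maris → Denton → Knoll → Cedar → Vale: 12+5+16+6+17 = 56  ← best
The minimum is 56.
One shortest path: Ivy → Maris → Denton → Knoll → Cedar → Vale.

Minimum one-way distance = 56.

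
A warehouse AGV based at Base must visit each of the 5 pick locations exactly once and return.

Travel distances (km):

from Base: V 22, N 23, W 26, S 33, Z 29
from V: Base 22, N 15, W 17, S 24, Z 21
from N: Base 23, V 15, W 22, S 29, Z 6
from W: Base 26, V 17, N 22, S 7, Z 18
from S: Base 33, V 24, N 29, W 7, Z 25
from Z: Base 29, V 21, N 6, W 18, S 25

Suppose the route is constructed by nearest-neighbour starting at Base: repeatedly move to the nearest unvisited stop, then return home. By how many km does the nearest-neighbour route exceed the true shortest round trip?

Base: V=22, N=23, W=26, Z=29, S=33 ⇒ V
V: N=15, W=17, Z=21, S=24 ⇒ N
N: Z=6, W=22, S=29 ⇒ Z
Z: W=18, S=25 ⇒ W
W: S=7 ⇒ S
NN route Base → V → N → Z → W → S → Base costs 101.
Optimal: Base → V → W → S → Z → N → Base costs 100 (by enumerating all 60 distinct tours).
Excess = 101 − 100 = 1.

Excess over optimum: 1 km.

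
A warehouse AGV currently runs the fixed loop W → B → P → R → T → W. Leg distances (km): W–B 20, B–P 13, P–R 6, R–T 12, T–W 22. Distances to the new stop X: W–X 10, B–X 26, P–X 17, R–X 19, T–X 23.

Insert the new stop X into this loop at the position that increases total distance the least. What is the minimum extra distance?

+11 km — insert X between T and W.

Insertion cost between consecutive stops i–j is d(i,X) + d(X,j) − d(i,j):
  between W and B: 10 + 26 − 20 = 16
  between B and P: 26 + 17 − 13 = 30
  between P and R: 17 + 19 − 6 = 30
  between R and T: 19 + 23 − 12 = 30
  between T and W: 23 + 10 − 22 = 11
Cheapest insertion is between T and W, adding 11.
New total = 73 + 11 = 84.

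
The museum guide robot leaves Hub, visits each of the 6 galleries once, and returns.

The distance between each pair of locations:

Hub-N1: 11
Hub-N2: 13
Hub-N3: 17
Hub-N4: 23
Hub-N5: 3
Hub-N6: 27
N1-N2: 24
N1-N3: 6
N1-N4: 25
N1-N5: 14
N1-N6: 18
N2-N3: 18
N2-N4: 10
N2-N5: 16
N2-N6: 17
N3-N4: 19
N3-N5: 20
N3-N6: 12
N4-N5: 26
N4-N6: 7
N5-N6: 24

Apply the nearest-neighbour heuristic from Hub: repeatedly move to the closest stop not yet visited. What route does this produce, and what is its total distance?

65 along Hub → N5 → N1 → N3 → N6 → N4 → N2 → Hub.

At Hub the remaining stops are N5 3, N1 11, N2 13, N3 17, N4 23, N6 27; go to N5.
At N5 the remaining stops are N1 14, N2 16, N3 20, N6 24, N4 26; go to N1.
At N1 the remaining stops are N3 6, N6 18, N2 24, N4 25; go to N3.
At N3 the remaining stops are N6 12, N2 18, N4 19; go to N6.
At N6 the remaining stops are N4 7, N2 17; go to N4.
At N4 the remaining stops are N2 10; go to N2.
Return N2→Hub: 13.
Total = 3 + 14 + 6 + 12 + 7 + 10 + 13 = 65.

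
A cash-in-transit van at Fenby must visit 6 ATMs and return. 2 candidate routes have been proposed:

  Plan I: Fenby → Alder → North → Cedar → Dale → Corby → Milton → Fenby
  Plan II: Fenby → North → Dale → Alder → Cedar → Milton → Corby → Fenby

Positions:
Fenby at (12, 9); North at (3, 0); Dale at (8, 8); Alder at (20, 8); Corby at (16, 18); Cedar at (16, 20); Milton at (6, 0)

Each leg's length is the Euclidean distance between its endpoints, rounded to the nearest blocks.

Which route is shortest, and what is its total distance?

Shortest is Plan II, total 100 blocks.

Plan I: 8 + 19 + 24 + 14 + 13 + 21 + 11 = 110
Plan II: 13 + 9 + 12 + 13 + 22 + 21 + 10 = 100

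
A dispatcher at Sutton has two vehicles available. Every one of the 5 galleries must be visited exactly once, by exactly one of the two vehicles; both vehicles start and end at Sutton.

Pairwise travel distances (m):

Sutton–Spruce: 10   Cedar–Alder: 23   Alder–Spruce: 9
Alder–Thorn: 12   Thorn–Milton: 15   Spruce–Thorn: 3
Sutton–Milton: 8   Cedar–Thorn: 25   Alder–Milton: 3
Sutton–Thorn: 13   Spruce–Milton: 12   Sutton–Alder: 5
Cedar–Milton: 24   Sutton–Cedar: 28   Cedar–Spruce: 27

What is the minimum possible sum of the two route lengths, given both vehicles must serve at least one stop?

There are 2^4 − 1 = 15 ways to divide the 5 stops into two non-empty groups. For each, the best each vehicle can do is its own shortest tour through its group:
  {Cedar} + {Alder, Spruce, Thorn, Milton}: 56 + 36 = 92
  {Alder} + {Cedar, Spruce, Thorn, Milton}: 10 + 70 = 80
  {Cedar, Alder} + {Spruce, Thorn, Milton}: 56 + 36 = 92
  {Spruce} + {Cedar, Alder, Thorn, Milton}: 20 + 70 = 90
  {Cedar, Spruce} + {Alder, Thorn, Milton}: 65 + 36 = 101
  {Alder, Spruce} + {Cedar, Thorn, Milton}: 24 + 70 = 94
  … (15 splits in total)
Best: vehicle 1 Sutton → Alder → Sutton = 10; vehicle 2 Sutton → Spruce → Thorn → Cedar → Milton → Sutton = 70; combined 80.

Minimum combined distance: 80 m.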